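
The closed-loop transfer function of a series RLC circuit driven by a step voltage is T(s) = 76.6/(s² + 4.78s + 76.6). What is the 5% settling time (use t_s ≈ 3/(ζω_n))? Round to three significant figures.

t_s ≈ 1.26 s

Matching coefficients with s² + 2ζω_n s + ω_n² gives ω_n² = 76.6 ⇒ ω_n = 8.75 rad/s, and ζ = 4.78/(2ω_n) = 0.273.
t_s ≈ 3/(ζω_n) = 3/(0.273·8.75) = 1.26 s.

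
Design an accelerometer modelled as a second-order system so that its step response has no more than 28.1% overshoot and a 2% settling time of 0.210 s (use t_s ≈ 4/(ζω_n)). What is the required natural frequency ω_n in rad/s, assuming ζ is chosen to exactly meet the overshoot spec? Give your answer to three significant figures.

ω_n ≈ 50.8 rad/s

ζ = −ln(OS)/√(π² + (ln OS)²). With OS = 0.281, ln OS = −1.269 and ζ = 1.269/3.388 = 0.375.
Then ω_n = 4/(ζ t_s) = 4/(0.375 × 0.210) = 50.8 rad/s.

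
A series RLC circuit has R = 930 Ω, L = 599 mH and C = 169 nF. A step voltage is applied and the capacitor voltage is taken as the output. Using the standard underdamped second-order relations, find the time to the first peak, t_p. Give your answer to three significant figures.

For a series RLC circuit (capacitor voltage as output), ω_n = 1/√(LC) = 1/√(599 mH · 169 nF) = 3140 rad/s.
ζ = (R/2)·√(C/L) = (930/2)·√(169 nF/599 mH) = 0.247.
ω_d = ω_n√(1−ζ²) = 3050 rad/s. t_p = π/ω_d = 0.00103 s.

t_p ≈ 0.00103 s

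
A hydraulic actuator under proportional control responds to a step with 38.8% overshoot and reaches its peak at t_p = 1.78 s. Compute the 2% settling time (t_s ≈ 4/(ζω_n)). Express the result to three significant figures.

ζ from %OS: ζ = |ln 0.388|/√(π²+ln²0.388) = 0.289.
From t_p = π/ω_d, ω_d = π/1.78 = 1.76 rad/s, so ω_n = ω_d/√(1−ζ²) = 1.84 rad/s.
t_s ≈ 4/(ζω_n) = 4/(0.289·1.84) = 7.52 s.

t_s ≈ 7.52 s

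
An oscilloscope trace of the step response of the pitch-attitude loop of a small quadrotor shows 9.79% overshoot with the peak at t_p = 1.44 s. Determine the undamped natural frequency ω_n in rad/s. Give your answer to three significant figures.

ω_n ≈ 2.71 rad/s

The overshoot fixes ζ = −ln(OS)/√(π²+ln²(OS)) = 0.595.
t_p = π/ω_d ⇒ ω_d = 2.18 rad/s; then ω_n = ω_d/√(1−ζ²) = 2.71 rad/s.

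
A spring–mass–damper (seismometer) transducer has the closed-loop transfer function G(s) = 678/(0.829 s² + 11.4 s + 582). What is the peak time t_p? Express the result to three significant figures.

Dividing through by 0.829: denominator becomes s² + 13.75 s + 702.1.
So ω_n = √702.1 = 26.5 rad/s and ζ = 13.75/(2·26.5) = 0.259.
The damped frequency ω_d = ω_n√(1−ζ²) = 25.6 rad/s. t_p = π/ω_d = 0.123 s.

t_p ≈ 0.123 s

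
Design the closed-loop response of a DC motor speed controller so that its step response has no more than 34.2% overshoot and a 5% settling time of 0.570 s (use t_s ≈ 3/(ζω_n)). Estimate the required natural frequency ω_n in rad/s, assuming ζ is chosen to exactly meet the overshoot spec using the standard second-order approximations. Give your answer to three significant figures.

ω_n ≈ 16.3 rad/s

Inverting the overshoot relation: ζ = |ln 0.342|/√(π² + ln²0.342) = 0.323.
Then ω_n = 3/(ζ t_s) = 3/(0.323 × 0.570) = 16.3 rad/s.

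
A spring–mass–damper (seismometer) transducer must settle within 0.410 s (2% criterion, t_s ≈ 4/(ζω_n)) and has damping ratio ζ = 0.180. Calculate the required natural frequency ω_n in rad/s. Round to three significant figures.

Rearranging t_s ≈ 4/(ζω_n) gives ω_n = 4/(ζ·t_s) = 4/(0.180 × 0.410) = 54.2 rad/s.

ω_n ≈ 54.2 rad/s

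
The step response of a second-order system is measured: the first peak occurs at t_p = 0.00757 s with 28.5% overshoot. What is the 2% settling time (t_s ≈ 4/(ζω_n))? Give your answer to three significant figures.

t_s ≈ 0.0241 s

From the overshoot, ζ = −ln(OS)/√(π²+ln²(OS)) = 0.371.
t_p = π/ω_d ⇒ ω_d = 415 rad/s; then ω_n = ω_d/√(1−ζ²) = 447 rad/s.
t_s ≈ 4/(ζω_n) = 4/(0.371·447) = 0.0241 s.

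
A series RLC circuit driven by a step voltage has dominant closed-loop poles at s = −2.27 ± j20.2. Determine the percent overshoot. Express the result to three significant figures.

%OS ≈ 70.3%

|pole| = ω_n = √(2.27² + 20.2²) = 20.3 rad/s; ζ = cos θ = σ/ω_n = 0.112.
Overshoot: exp(−π·0.112/√(1−0.112²)) = 0.703, i.e. 70.3%.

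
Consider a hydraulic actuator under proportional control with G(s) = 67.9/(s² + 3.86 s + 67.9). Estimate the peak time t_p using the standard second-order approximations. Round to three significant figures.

ω_n = √67.9 = 8.24 rad/s; ζ = 3.86/(2·8.24) = 0.234.
The damped frequency ω_d = ω_n√(1−ζ²) = 8.01 rad/s. Then t_p = π/ω_d = 0.392 s.

t_p ≈ 0.392 s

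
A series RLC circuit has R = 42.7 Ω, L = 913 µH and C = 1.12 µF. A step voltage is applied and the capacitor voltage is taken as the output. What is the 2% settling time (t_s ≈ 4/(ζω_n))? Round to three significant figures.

For a series RLC circuit (capacitor voltage as output), ω_n = 1/√(LC) = 1/√(913 µH · 1.12 µF) = 31300 rad/s.
ζ = (R/2)·√(C/L) = (42.7/2)·√(1.12 µF/913 µH) = 0.748.
t_s ≈ 4/(ζω_n) = 0.000171 s.

t_s ≈ 0.000171 s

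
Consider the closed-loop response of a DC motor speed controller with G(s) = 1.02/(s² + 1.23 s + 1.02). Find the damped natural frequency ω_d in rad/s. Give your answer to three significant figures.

ω_n = √1.02 = 1.01 rad/s; ζ = 1.23/(2·1.01) = 0.609.
ω_d = 1.01·√(1 − 0.609²) = 0.801 rad/s.

ω_d ≈ 0.801 rad/s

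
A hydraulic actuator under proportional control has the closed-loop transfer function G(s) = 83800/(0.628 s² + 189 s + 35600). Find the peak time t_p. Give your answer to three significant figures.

Dividing through by 0.628: denominator becomes s² + 301.0 s + 56690.
So ω_n = √56690 = 238 rad/s and ζ = 301.0/(2·238) = 0.632.
ω_d = 238·√(1 − 0.632²) = 185 rad/s. t_p = π/ω_d = 0.0170 s.

t_p ≈ 0.0170 s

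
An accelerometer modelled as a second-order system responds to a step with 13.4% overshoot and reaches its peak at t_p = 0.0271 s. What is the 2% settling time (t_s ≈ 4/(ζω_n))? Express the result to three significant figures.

From the overshoot, ζ = −ln(OS)/√(π²+ln²(OS)) = 0.539.
From t_p = π/ω_d, ω_d = π/0.0271 = 116 rad/s, so ω_n = ω_d/√(1−ζ²) = 138 rad/s.
t_s ≈ 4/(ζω_n) = 4/(0.539·138) = 0.0539 s.

t_s ≈ 0.0539 s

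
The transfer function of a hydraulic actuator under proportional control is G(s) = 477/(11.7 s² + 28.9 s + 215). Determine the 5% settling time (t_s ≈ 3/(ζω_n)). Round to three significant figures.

Dividing through by 11.7: denominator becomes s² + 2.470 s + 18.38.
So ω_n = √18.38 = 4.29 rad/s and ζ = 2.470/(2·4.29) = 0.288.
t_s ≈ 3/(ζω_n) = 2.43 s.

t_s ≈ 2.43 s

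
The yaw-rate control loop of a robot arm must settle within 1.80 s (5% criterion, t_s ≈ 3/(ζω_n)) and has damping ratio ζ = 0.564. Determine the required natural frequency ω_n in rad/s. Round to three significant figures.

ω_n ≈ 2.96 rad/s

Rearranging t_s ≈ 3/(ζω_n) gives ω_n = 3/(ζ·t_s) = 3/(0.564 × 1.80) = 2.96 rad/s.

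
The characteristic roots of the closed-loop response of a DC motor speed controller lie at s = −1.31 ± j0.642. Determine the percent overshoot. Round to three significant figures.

%OS ≈ 0.164%

|pole| = ω_n = √(1.31² + 0.642²) = 1.46 rad/s; ζ = cos θ = σ/ω_n = 0.898.
%OS = 100 e^{−πζ/√(1−ζ²)} with ζ = 0.898 gives 0.164%.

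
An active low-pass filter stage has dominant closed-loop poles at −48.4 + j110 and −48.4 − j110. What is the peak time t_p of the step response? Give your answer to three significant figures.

t_p ≈ 0.0286 s

t_p = π/ω_d with ω_d = 110 (the imaginary part), so t_p = 0.0286 s.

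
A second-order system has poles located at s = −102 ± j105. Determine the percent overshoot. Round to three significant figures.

With σ = 102, ω_d = 105: ω_n = √(σ²+ω_d²) = 146 rad/s, ζ = σ/ω_n = 0.697.
%OS = 100 e^{−πζ/√(1−ζ²)} with ζ = 0.697 gives 4.73%.

%OS ≈ 4.73%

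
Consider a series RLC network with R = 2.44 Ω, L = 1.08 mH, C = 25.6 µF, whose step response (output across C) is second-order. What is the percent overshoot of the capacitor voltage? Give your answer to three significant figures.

%OS ≈ 54.8%

For a series RLC circuit (capacitor voltage as output), ω_n = 1/√(LC) = 1/√(1.08 mH · 25.6 µF) = 6010 rad/s.
ζ = (R/2)·√(C/L) = (2.44/2)·√(25.6 µF/1.08 mH) = 0.188.
Overshoot: exp(−π·0.188/√(1−0.188²)) = 0.548, i.e. 54.8%.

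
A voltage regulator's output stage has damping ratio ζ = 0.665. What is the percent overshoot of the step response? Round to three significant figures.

%OS ≈ 6.10%

For an underdamped second-order system, %OS = 100·exp(−πζ/√(1−ζ²)).
πζ/√(1−ζ²) = π·0.665/√(1−0.442) = 2.797, so %OS = 100·e^(−2.797) = 6.10%.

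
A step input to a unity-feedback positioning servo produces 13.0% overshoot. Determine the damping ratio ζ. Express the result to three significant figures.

From %OS = 100·exp(−πζ/√(1−ζ²)), invert to get ζ = −ln(OS)/√(π² + ln²(OS)) with OS = 0.130.
−ln 0.130 = 2.040, so ζ = 2.040/√(π² + 4.163) = 0.545.

ζ ≈ 0.545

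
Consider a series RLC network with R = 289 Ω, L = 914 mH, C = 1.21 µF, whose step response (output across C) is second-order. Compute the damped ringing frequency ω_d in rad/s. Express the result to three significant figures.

For a series RLC circuit (capacitor voltage as output), ω_n = 1/√(LC) = 1/√(914 mH · 1.21 µF) = 951 rad/s.
ζ = (R/2)·√(C/L) = (289/2)·√(1.21 µF/914 mH) = 0.166.
The damped frequency ω_d = ω_n√(1−ζ²) = 938 rad/s.

ω_d ≈ 938 rad/s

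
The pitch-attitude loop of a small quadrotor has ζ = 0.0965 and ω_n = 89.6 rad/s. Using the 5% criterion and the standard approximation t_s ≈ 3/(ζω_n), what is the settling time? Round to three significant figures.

t_s ≈ 0.347 s

t_s ≈ 3/(ζω_n) = 3/(0.0965 × 89.6) = 0.347 s.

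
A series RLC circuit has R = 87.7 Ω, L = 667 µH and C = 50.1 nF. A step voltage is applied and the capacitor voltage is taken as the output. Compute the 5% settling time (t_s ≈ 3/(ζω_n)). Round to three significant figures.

For a series RLC circuit (capacitor voltage as output), ω_n = 1/√(LC) = 1/√(667 µH · 50.1 nF) = 173000 rad/s.
ζ = (R/2)·√(C/L) = (87.7/2)·√(50.1 nF/667 µH) = 0.380.
t_s ≈ 3/(ζω_n) = 0.0000456 s.

t_s ≈ 0.0000456 s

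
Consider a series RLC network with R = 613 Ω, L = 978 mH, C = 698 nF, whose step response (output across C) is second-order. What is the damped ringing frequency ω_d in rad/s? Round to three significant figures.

For a series RLC circuit (capacitor voltage as output), ω_n = 1/√(LC) = 1/√(978 mH · 698 nF) = 1210 rad/s.
ζ = (R/2)·√(C/L) = (613/2)·√(698 nF/978 mH) = 0.259.
The damped frequency ω_d = ω_n√(1−ζ²) = 1170 rad/s.

ω_d ≈ 1170 rad/s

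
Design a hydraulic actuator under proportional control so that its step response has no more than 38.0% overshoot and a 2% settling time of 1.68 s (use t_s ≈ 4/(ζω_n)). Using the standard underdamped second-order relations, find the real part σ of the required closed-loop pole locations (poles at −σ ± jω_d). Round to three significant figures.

The settling-time spec alone fixes σ = ζω_n = 4/t_s = 4/1.68 = 2.38.
(Overshoot then fixes ζ = 0.294 and hence ω_d = σ·√(1−ζ²)/ζ = 7.73 rad/s.)

σ ≈ 2.38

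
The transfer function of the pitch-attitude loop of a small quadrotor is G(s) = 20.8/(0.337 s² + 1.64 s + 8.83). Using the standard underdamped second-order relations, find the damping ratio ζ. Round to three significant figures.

ζ ≈ 0.475

Dividing through by 0.337: denominator becomes s² + 4.866 s + 26.20.
So ω_n = √26.20 = 5.12 rad/s and ζ = 4.866/(2·5.12) = 0.475.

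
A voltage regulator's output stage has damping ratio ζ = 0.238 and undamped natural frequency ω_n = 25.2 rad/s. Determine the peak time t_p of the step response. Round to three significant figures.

The damped frequency is ω_d = ω_n√(1−ζ²) = 25.2·√(1−0.0566) = 24.5 rad/s.
Peak time t_p = π/ω_d = π/24.5 = 0.128 s.

t_p ≈ 0.128 s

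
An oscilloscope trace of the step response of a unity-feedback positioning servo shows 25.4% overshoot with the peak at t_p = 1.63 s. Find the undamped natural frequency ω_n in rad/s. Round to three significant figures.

ω_n ≈ 2.10 rad/s

The overshoot fixes ζ = −ln(OS)/√(π²+ln²(OS)) = 0.400.
From t_p = π/ω_d, ω_d = π/1.63 = 1.93 rad/s, so ω_n = ω_d/√(1−ζ²) = 2.10 rad/s.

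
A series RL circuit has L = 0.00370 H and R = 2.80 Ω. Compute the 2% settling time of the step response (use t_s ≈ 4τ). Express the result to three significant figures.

τ = L/R = 0.00370/2.80 = 0.00132 s.
t_s ≈ 4τ = 0.00529 s.

t_s ≈ 0.00529 s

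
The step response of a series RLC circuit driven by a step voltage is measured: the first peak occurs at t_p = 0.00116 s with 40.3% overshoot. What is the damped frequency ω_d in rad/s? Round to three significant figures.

ω_d ≈ 2710 rad/s

t_p = π/ω_d, so ω_d = π/0.00116 = 2710 rad/s.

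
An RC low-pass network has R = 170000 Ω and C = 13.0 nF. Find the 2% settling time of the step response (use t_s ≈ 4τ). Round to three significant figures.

t_s ≈ 0.00884 s

τ = RC = 170000 × 13.0 nF = 0.00221 s.
t_s ≈ 4τ = 0.00884 s.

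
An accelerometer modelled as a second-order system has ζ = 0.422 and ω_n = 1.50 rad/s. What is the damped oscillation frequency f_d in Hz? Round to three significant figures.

f_d ≈ 0.216 Hz

ω_d = ω_n√(1−ζ²) = 1.50·√0.822 = 1.36 rad/s.
f_d = ω_d/(2π) = 0.216 Hz.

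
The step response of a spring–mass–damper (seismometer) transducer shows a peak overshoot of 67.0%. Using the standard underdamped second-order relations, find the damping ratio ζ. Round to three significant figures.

ζ = −ln(OS)/√(π² + (ln OS)²). With OS = 0.670, ln OS = −0.4005 and ζ = 0.4005/3.167 = 0.126.

ζ ≈ 0.126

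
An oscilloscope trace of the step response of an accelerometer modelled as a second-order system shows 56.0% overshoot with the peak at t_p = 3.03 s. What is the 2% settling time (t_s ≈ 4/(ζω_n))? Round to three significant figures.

ζ from %OS: ζ = |ln 0.560|/√(π²+ln²0.560) = 0.181.
t_p = π/ω_d ⇒ ω_d = 1.04 rad/s; then ω_n = ω_d/√(1−ζ²) = 1.05 rad/s.
t_s ≈ 4/(ζω_n) = 4/(0.181·1.05) = 20.9 s.

t_s ≈ 20.9 s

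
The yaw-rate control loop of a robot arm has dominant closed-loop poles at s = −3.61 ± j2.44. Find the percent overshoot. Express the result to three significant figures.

%OS ≈ 0.958%

With σ = 3.61, ω_d = 2.44: ω_n = √(σ²+ω_d²) = 4.36 rad/s, ζ = σ/ω_n = 0.829.
%OS = 100 e^{−πζ/√(1−ζ²)} with ζ = 0.829 gives 0.958%.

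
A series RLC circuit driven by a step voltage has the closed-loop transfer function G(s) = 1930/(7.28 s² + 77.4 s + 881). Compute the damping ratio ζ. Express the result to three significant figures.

Dividing through by 7.28: denominator becomes s² + 10.63 s + 121.0.
So ω_n = √121.0 = 11.0 rad/s and ζ = 10.63/(2·11.0) = 0.483.

ζ ≈ 0.483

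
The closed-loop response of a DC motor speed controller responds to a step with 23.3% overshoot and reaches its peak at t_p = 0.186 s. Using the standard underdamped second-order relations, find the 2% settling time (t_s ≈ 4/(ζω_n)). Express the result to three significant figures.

t_s ≈ 0.511 s

From the overshoot, ζ = −ln(OS)/√(π²+ln²(OS)) = 0.421.
From t_p = π/ω_d, ω_d = π/0.186 = 16.9 rad/s, so ω_n = ω_d/√(1−ζ²) = 18.6 rad/s.
t_s ≈ 4/(ζω_n) = 4/(0.421·18.6) = 0.511 s.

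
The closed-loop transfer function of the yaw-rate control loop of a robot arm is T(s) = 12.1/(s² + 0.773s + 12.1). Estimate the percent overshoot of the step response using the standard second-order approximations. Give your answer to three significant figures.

%OS ≈ 70.4%

ω_n = √12.1 = 3.48 rad/s; ζ = 0.773/(2·3.48) = 0.111.
%OS = 100·exp(−πζ/√(1−ζ²)) = 70.4%.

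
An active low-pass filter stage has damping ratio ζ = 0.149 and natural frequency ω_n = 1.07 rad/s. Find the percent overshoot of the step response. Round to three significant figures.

For an underdamped second-order system, %OS = 100·exp(−πζ/√(1−ζ²)).
πζ/√(1−ζ²) = π·0.149/√(1−0.0222) = 0.4734, so %OS = 100·e^(−0.4734) = 62.3%.

%OS ≈ 62.3%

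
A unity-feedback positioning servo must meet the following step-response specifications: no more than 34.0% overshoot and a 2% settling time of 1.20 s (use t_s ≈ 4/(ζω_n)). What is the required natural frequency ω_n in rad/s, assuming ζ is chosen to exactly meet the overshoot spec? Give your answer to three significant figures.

ζ = −ln(OS)/√(π² + (ln OS)²). With OS = 0.340, ln OS = −1.079 and ζ = 1.079/3.322 = 0.325.
From t_s ≈ 4/(ζω_n): ω_n = 4/(ζ·t_s) = 4/(0.325·1.20) = 10.3 rad/s.

ω_n ≈ 10.3 rad/s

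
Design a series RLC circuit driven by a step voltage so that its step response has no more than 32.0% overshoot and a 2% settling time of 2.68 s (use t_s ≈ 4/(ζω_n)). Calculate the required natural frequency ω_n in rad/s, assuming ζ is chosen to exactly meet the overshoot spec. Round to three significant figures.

Inverting the overshoot relation: ζ = |ln 0.320|/√(π² + ln²0.320) = 0.341.
Then ω_n = 4/(ζ t_s) = 4/(0.341 × 2.68) = 4.38 rad/s.

ω_n ≈ 4.38 rad/s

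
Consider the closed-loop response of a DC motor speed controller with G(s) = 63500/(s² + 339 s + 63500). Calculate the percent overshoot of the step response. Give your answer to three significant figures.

Matching coefficients with s² + 2ζω_n s + ω_n² gives ω_n² = 63500 ⇒ ω_n = 252 rad/s, and ζ = 339/(2ω_n) = 0.673.
Overshoot: exp(−π·0.673/√(1−0.673²)) = 0.0575, i.e. 5.75%.

%OS ≈ 5.75%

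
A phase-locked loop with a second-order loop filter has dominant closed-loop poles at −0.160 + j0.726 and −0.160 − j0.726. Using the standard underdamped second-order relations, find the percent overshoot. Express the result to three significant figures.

%OS ≈ 50.0%

With σ = 0.160, ω_d = 0.726: ω_n = √(σ²+ω_d²) = 0.743 rad/s, ζ = σ/ω_n = 0.215.
Overshoot: exp(−π·0.215/√(1−0.215²)) = 0.500, i.e. 50.0%.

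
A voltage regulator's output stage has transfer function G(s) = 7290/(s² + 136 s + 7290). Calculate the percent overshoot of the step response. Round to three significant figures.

ω_n = √7290 = 85.4 rad/s; ζ = 136/(2·85.4) = 0.796.
Overshoot: exp(−π·0.796/√(1−0.796²)) = 0.0160, i.e. 1.60%.

%OS ≈ 1.60%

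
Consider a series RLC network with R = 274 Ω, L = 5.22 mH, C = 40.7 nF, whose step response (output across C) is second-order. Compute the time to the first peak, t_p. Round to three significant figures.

t_p ≈ 0.0000496 s

For a series RLC circuit (capacitor voltage as output), ω_n = 1/√(LC) = 1/√(5.22 mH · 40.7 nF) = 68600 rad/s.
ζ = (R/2)·√(C/L) = (274/2)·√(40.7 nF/5.22 mH) = 0.383.
ω_d = 68600·√(1 − 0.383²) = 63400 rad/s. t_p = π/ω_d = 0.0000496 s.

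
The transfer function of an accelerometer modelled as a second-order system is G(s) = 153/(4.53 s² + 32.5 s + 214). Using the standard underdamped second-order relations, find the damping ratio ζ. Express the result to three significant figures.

ζ ≈ 0.522

Dividing through by 4.53: denominator becomes s² + 7.174 s + 47.24.
So ω_n = √47.24 = 6.87 rad/s and ζ = 7.174/(2·6.87) = 0.522.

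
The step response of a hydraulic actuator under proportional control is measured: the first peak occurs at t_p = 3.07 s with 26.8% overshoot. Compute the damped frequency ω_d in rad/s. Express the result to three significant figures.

ω_d ≈ 1.02 rad/s

t_p = π/ω_d, so ω_d = π/3.07 = 1.02 rad/s.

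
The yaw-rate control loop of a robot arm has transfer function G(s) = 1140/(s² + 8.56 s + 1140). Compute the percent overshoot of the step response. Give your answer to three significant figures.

%OS ≈ 66.9%

ω_n = √1140 = 33.8 rad/s; ζ = 8.56/(2·33.8) = 0.127.
%OS = 100·exp(−πζ/√(1−ζ²)) = 66.9%.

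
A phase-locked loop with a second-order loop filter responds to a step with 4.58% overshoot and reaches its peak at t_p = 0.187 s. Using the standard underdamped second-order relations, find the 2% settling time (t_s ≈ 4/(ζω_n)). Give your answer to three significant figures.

t_s ≈ 0.243 s

The overshoot fixes ζ = −ln(OS)/√(π²+ln²(OS)) = 0.700.
From t_p = π/ω_d, ω_d = π/0.187 = 16.8 rad/s, so ω_n = ω_d/√(1−ζ²) = 23.5 rad/s.
t_s ≈ 4/(ζω_n) = 4/(0.700·23.5) = 0.243 s.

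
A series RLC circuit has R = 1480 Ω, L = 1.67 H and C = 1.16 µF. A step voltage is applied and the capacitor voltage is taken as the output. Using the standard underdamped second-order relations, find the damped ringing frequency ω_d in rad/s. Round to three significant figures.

For a series RLC circuit (capacitor voltage as output), ω_n = 1/√(LC) = 1/√(1.67 H · 1.16 µF) = 718 rad/s.
ζ = (R/2)·√(C/L) = (1480/2)·√(1.16 µF/1.67 H) = 0.617.
ω_d = 718·√(1 − 0.617²) = 566 rad/s.

ω_d ≈ 566 rad/s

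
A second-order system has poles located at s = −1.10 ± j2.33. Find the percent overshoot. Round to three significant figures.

The poles are at −σ ± jω_d with σ = 1.10 and ω_d = 2.33, so ω_n = √(σ²+ω_d²) = 2.58 rad/s and ζ = σ/ω_n = 0.427.
%OS = 100·exp(−πζ/√(1−ζ²)) = 22.7%.

%OS ≈ 22.7%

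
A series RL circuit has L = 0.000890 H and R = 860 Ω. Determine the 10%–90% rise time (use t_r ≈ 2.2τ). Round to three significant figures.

t_r ≈ 0.00000228 s

τ = L/R = 0.000890/860 = 0.00000103 s.
t_r ≈ 2.2τ = 0.00000228 s.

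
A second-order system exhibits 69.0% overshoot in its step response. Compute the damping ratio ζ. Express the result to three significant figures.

ζ = −ln(OS)/√(π² + (ln OS)²). With OS = 0.690, ln OS = −0.3711 and ζ = 0.3711/3.163 = 0.117.

ζ ≈ 0.117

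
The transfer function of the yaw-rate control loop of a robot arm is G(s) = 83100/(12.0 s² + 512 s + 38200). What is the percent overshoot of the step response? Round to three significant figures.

%OS ≈ 27.7%

Dividing through by 12.0: denominator becomes s² + 42.67 s + 3183.
So ω_n = √3183 = 56.4 rad/s and ζ = 42.67/(2·56.4) = 0.378.
%OS = 100 e^{−πζ/√(1−ζ²)} with ζ = 0.378 gives 27.7%.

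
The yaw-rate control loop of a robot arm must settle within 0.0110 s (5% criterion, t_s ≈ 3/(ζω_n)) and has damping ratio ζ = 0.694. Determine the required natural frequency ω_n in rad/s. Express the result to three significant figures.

ω_n ≈ 393 rad/s

Rearranging t_s ≈ 3/(ζω_n) gives ω_n = 3/(ζ·t_s) = 3/(0.694 × 0.0110) = 393 rad/s.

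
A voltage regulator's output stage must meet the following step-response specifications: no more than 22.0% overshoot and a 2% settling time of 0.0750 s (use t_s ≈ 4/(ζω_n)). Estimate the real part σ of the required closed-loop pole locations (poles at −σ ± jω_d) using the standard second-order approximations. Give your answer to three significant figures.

σ ≈ 53.3

The settling-time spec alone fixes σ = ζω_n = 4/t_s = 4/0.0750 = 53.3.
(Overshoot then fixes ζ = 0.434 and hence ω_d = σ·√(1−ζ²)/ζ = 111 rad/s.)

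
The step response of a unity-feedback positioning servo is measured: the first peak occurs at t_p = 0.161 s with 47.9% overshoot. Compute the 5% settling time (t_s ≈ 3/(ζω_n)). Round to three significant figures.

t_s ≈ 0.656 s

The overshoot fixes ζ = −ln(OS)/√(π²+ln²(OS)) = 0.228.
t_p = π/ω_d ⇒ ω_d = 19.5 rad/s; then ω_n = ω_d/√(1−ζ²) = 20.0 rad/s.
t_s ≈ 3/(ζω_n) = 3/(0.228·20.0) = 0.656 s.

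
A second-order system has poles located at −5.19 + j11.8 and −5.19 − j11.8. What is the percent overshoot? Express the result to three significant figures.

%OS ≈ 25.1%

With σ = 5.19, ω_d = 11.8: ω_n = √(σ²+ω_d²) = 12.9 rad/s, ζ = σ/ω_n = 0.403.
Overshoot: exp(−π·0.403/√(1−0.403²)) = 0.251, i.e. 25.1%.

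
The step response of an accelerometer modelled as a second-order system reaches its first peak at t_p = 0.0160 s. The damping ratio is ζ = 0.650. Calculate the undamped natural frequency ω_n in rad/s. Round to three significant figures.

ω_n ≈ 258 rad/s

Peak time t_p = π/ω_d, so ω_d = π/t_p = π/0.0160 = 196 rad/s.
ω_n = ω_d/√(1−ζ²) = 196/√0.577 = 258 rad/s.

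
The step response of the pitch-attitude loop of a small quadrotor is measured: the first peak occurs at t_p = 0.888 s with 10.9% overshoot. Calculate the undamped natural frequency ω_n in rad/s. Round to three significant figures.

ω_n ≈ 4.33 rad/s

ζ from %OS: ζ = |ln 0.109|/√(π²+ln²0.109) = 0.576.
From t_p = π/ω_d, ω_d = π/0.888 = 3.54 rad/s, so ω_n = ω_d/√(1−ζ²) = 4.33 rad/s.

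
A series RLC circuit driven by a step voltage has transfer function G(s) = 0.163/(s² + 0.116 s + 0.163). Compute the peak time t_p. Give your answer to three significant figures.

Matching coefficients with s² + 2ζω_n s + ω_n² gives ω_n² = 0.163 ⇒ ω_n = 0.404 rad/s, and ζ = 0.116/(2ω_n) = 0.144.
ω_d = 0.404·√(1 − 0.144²) = 0.400 rad/s. Then t_p = π/ω_d = 7.86 s.

t_p ≈ 7.86 s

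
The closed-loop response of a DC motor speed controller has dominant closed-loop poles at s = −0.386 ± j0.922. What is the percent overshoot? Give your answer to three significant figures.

%OS ≈ 26.8%

|pole| = ω_n = √(0.386² + 0.922²) = 1.00 rad/s; ζ = cos θ = σ/ω_n = 0.386.
Overshoot: exp(−π·0.386/√(1−0.386²)) = 0.268, i.e. 26.8%.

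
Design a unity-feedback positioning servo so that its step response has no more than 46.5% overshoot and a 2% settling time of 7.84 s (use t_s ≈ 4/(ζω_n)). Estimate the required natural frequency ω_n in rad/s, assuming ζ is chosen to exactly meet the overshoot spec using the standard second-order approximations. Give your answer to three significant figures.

From %OS = 100·exp(−πζ/√(1−ζ²)), invert to get ζ = −ln(OS)/√(π² + ln²(OS)) with OS = 0.465.
−ln 0.465 = 0.7657, so ζ = 0.7657/√(π² + 0.5863) = 0.237.
From t_s ≈ 4/(ζω_n): ω_n = 4/(ζ·t_s) = 4/(0.237·7.84) = 2.15 rad/s.

ω_n ≈ 2.15 rad/s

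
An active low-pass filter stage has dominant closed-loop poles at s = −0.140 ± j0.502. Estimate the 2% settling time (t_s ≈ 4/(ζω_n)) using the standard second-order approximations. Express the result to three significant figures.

For poles at −σ ± jω_d, ζω_n = σ = 0.140, so t_s ≈ 4/σ = 28.6 s.

t_s ≈ 28.6 s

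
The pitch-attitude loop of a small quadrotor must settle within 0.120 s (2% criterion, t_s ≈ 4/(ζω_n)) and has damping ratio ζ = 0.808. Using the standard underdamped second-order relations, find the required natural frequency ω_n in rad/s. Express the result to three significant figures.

Rearranging t_s ≈ 4/(ζω_n) gives ω_n = 4/(ζ·t_s) = 4/(0.808 × 0.120) = 41.3 rad/s.

ω_n ≈ 41.3 rad/s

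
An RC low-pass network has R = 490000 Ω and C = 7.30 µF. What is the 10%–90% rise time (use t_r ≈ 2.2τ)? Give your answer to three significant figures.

τ = RC = 490000 × 7.30 µF = 3.58 s.
t_r ≈ 2.2τ = 7.87 s.

t_r ≈ 7.87 s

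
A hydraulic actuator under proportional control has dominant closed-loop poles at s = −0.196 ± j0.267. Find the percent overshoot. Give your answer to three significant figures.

With σ = 0.196, ω_d = 0.267: ω_n = √(σ²+ω_d²) = 0.331 rad/s, ζ = σ/ω_n = 0.592.
Overshoot: exp(−π·0.592/√(1−0.592²)) = 0.0996, i.e. 9.96%.

%OS ≈ 9.96%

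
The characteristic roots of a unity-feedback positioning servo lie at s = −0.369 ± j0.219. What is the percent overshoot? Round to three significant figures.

%OS ≈ 0.502%

With σ = 0.369, ω_d = 0.219: ω_n = √(σ²+ω_d²) = 0.429 rad/s, ζ = σ/ω_n = 0.860.
%OS = 100·exp(−πζ/√(1−ζ²)) = 0.502%.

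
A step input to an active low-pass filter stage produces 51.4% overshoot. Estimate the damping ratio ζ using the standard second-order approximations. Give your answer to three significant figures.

ζ = −ln(OS)/√(π² + (ln OS)²). With OS = 0.514, ln OS = −0.6655 and ζ = 0.6655/3.211 = 0.207.

ζ ≈ 0.207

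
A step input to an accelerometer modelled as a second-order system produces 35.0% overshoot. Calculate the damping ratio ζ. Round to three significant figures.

Inverting the overshoot relation: ζ = |ln 0.350|/√(π² + ln²0.350) = 0.317.

ζ ≈ 0.317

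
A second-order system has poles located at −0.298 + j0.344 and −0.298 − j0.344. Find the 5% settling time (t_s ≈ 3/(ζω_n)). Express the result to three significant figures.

For poles at −σ ± jω_d, ζω_n = σ = 0.298, so t_s ≈ 3/σ = 10.1 s.

t_s ≈ 10.1 s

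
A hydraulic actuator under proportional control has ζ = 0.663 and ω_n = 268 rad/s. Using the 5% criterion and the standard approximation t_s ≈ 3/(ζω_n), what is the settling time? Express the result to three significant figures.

t_s ≈ 0.0169 s

t_s ≈ 3/(ζω_n) = 3/(0.663 × 268) = 0.0169 s.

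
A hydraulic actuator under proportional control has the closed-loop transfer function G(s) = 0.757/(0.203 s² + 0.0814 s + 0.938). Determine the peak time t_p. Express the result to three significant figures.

Dividing through by 0.203: denominator becomes s² + 0.4010 s + 4.621.
So ω_n = √4.621 = 2.15 rad/s and ζ = 0.4010/(2·2.15) = 0.0933.
ω_d = ω_n√(1−ζ²) = 2.14 rad/s. t_p = π/ω_d = 1.47 s.

t_p ≈ 1.47 s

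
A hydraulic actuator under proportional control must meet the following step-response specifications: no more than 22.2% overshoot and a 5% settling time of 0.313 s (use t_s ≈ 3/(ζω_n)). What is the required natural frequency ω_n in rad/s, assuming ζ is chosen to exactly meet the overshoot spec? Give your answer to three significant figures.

Inverting the overshoot relation: ζ = |ln 0.222|/√(π² + ln²0.222) = 0.432.
From t_s ≈ 3/(ζω_n): ω_n = 3/(ζ·t_s) = 3/(0.432·0.313) = 22.2 rad/s.

ω_n ≈ 22.2 rad/s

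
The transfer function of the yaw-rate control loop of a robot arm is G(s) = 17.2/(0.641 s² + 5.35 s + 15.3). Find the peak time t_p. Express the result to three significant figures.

Dividing through by 0.641: denominator becomes s² + 8.346 s + 23.87.
So ω_n = √23.87 = 4.89 rad/s and ζ = 8.346/(2·4.89) = 0.854.
ω_d = 4.89·√(1 − 0.854²) = 2.54 rad/s. t_p = π/ω_d = 1.24 s.

t_p ≈ 1.24 s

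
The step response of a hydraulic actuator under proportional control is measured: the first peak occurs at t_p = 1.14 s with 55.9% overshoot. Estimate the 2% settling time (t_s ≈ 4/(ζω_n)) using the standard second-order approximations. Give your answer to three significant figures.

ζ from %OS: ζ = |ln 0.559|/√(π²+ln²0.559) = 0.182.
From t_p = π/ω_d, ω_d = π/1.14 = 2.76 rad/s, so ω_n = ω_d/√(1−ζ²) = 2.80 rad/s.
t_s ≈ 4/(ζω_n) = 4/(0.182·2.80) = 7.84 s.

t_s ≈ 7.84 s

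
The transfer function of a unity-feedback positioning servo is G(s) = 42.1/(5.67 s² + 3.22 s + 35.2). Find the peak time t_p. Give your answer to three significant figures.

Dividing through by 5.67: denominator becomes s² + 0.5679 s + 6.208.
So ω_n = √6.208 = 2.49 rad/s and ζ = 0.5679/(2·2.49) = 0.114.
The damped frequency ω_d = ω_n√(1−ζ²) = 2.48 rad/s. t_p = π/ω_d = 1.27 s.

t_p ≈ 1.27 s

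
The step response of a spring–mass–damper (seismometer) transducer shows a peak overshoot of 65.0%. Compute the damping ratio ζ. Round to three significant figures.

ζ ≈ 0.136

From %OS = 100·exp(−πζ/√(1−ζ²)), invert to get ζ = −ln(OS)/√(π² + ln²(OS)) with OS = 0.650.
−ln 0.650 = 0.4308, so ζ = 0.4308/√(π² + 0.1856) = 0.136.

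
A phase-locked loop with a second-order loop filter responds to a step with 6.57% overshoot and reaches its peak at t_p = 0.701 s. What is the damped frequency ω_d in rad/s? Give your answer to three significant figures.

ω_d ≈ 4.48 rad/s

t_p = π/ω_d, so ω_d = π/0.701 = 4.48 rad/s.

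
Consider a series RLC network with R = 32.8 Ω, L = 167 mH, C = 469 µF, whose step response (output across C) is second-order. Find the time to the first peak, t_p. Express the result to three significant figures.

t_p ≈ 0.0562 s

For a series RLC circuit (capacitor voltage as output), ω_n = 1/√(LC) = 1/√(167 mH · 469 µF) = 113 rad/s.
ζ = (R/2)·√(C/L) = (32.8/2)·√(469 µF/167 mH) = 0.869.
The damped frequency ω_d = ω_n√(1−ζ²) = 55.9 rad/s. t_p = π/ω_d = 0.0562 s.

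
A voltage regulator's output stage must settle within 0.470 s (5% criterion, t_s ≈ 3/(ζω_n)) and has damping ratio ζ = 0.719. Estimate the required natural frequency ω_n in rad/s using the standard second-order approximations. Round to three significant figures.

ω_n ≈ 8.88 rad/s

Rearranging t_s ≈ 3/(ζω_n) gives ω_n = 3/(ζ·t_s) = 3/(0.719 × 0.470) = 8.88 rad/s.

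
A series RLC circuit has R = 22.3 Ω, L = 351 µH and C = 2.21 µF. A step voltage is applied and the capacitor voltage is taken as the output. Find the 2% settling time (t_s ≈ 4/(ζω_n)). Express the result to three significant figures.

t_s ≈ 0.000126 s

For a series RLC circuit (capacitor voltage as output), ω_n = 1/√(LC) = 1/√(351 µH · 2.21 µF) = 35900 rad/s.
ζ = (R/2)·√(C/L) = (22.3/2)·√(2.21 µF/351 µH) = 0.885.
t_s ≈ 4/(ζω_n) = 0.000126 s.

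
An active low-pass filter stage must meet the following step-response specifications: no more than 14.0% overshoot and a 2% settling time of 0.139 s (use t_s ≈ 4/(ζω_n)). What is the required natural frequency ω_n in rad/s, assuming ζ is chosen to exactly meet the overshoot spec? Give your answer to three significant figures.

Inverting the overshoot relation: ζ = |ln 0.140|/√(π² + ln²0.140) = 0.531.
From t_s ≈ 4/(ζω_n): ω_n = 4/(ζ·t_s) = 4/(0.531·0.139) = 54.2 rad/s.

ω_n ≈ 54.2 rad/s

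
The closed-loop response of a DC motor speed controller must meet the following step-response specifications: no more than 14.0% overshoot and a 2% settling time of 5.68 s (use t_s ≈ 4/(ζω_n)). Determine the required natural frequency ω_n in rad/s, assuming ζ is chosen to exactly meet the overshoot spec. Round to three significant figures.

ω_n ≈ 1.33 rad/s

Inverting the overshoot relation: ζ = |ln 0.140|/√(π² + ln²0.140) = 0.531.
From t_s ≈ 4/(ζω_n): ω_n = 4/(ζ·t_s) = 4/(0.531·5.68) = 1.33 rad/s.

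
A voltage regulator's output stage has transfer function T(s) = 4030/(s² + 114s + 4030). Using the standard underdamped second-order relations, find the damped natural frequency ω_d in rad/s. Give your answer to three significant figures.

ω_d ≈ 27.9 rad/s

ω_n = √4030 = 63.5 rad/s; ζ = 114/(2·63.5) = 0.898.
The damped frequency ω_d = ω_n√(1−ζ²) = 27.9 rad/s.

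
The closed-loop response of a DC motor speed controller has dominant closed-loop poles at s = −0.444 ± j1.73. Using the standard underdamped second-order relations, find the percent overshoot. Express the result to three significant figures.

The poles are at −σ ± jω_d with σ = 0.444 and ω_d = 1.73, so ω_n = √(σ²+ω_d²) = 1.79 rad/s and ζ = σ/ω_n = 0.249.
%OS = 100 e^{−πζ/√(1−ζ²)} with ζ = 0.249 gives 44.7%.

%OS ≈ 44.7%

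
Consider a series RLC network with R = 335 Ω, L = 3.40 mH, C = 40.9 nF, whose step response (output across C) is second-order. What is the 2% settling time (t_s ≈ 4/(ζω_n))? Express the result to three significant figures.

t_s ≈ 0.0000812 s

For a series RLC circuit (capacitor voltage as output), ω_n = 1/√(LC) = 1/√(3.40 mH · 40.9 nF) = 84800 rad/s.
ζ = (R/2)·√(C/L) = (335/2)·√(40.9 nF/3.40 mH) = 0.581.
t_s ≈ 4/(ζω_n) = 0.0000812 s.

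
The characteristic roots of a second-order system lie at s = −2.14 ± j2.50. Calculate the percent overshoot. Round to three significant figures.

With σ = 2.14, ω_d = 2.50: ω_n = √(σ²+ω_d²) = 3.29 rad/s, ζ = σ/ω_n = 0.650.
%OS = 100 e^{−πζ/√(1−ζ²)} with ζ = 0.650 gives 6.79%.

%OS ≈ 6.79%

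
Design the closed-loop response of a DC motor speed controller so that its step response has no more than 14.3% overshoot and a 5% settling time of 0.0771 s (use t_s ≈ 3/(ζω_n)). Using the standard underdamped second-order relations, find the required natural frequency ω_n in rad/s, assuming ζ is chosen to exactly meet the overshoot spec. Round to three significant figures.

ω_n ≈ 73.9 rad/s

ζ = −ln(OS)/√(π² + (ln OS)²). With OS = 0.143, ln OS = −1.945 and ζ = 1.945/3.695 = 0.526.
Then ω_n = 3/(ζ t_s) = 3/(0.526 × 0.0771) = 73.9 rad/s.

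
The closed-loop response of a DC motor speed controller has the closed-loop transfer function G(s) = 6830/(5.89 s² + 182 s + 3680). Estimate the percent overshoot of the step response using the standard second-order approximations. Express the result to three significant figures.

Dividing through by 5.89: denominator becomes s² + 30.90 s + 624.8.
So ω_n = √624.8 = 25.0 rad/s and ζ = 30.90/(2·25.0) = 0.618.
%OS = 100·exp(−πζ/√(1−ζ²)) = 8.46%.

%OS ≈ 8.46%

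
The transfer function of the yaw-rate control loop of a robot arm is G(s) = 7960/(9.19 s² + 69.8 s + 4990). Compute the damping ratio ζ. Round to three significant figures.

ζ ≈ 0.163

Dividing through by 9.19: denominator becomes s² + 7.595 s + 543.0.
So ω_n = √543.0 = 23.3 rad/s and ζ = 7.595/(2·23.3) = 0.163.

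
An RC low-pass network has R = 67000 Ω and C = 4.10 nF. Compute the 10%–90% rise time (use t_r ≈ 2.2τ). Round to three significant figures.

t_r ≈ 0.000604 s

τ = RC = 67000 × 4.10 nF = 0.000275 s.
t_r ≈ 2.2τ = 0.000604 s.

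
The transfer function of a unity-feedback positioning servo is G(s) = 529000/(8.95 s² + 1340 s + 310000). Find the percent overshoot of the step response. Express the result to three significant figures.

%OS ≈ 25.2%

Dividing through by 8.95: denominator becomes s² + 149.7 s + 34640.
So ω_n = √34640 = 186 rad/s and ζ = 149.7/(2·186) = 0.402.
%OS = 100 e^{−πζ/√(1−ζ²)} with ζ = 0.402 gives 25.2%.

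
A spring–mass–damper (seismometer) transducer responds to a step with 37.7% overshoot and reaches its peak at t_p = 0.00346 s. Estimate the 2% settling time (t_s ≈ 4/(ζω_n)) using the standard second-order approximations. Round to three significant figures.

ζ from %OS: ζ = |ln 0.377|/√(π²+ln²0.377) = 0.297.
t_p = π/ω_d ⇒ ω_d = 908 rad/s; then ω_n = ω_d/√(1−ζ²) = 951 rad/s.
t_s ≈ 4/(ζω_n) = 4/(0.297·951) = 0.0142 s.

t_s ≈ 0.0142 s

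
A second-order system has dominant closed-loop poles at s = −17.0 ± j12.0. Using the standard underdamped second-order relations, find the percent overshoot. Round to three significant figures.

%OS ≈ 1.17%

|pole| = ω_n = √(17.0² + 12.0²) = 20.8 rad/s; ζ = cos θ = σ/ω_n = 0.817.
Overshoot: exp(−π·0.817/√(1−0.817²)) = 0.0117, i.e. 1.17%.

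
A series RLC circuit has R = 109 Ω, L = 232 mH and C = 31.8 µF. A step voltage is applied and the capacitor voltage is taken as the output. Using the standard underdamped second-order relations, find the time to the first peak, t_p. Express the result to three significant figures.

t_p ≈ 0.0111 s

For a series RLC circuit (capacitor voltage as output), ω_n = 1/√(LC) = 1/√(232 mH · 31.8 µF) = 368 rad/s.
ζ = (R/2)·√(C/L) = (109/2)·√(31.8 µF/232 mH) = 0.638.
ω_d = 368·√(1 − 0.638²) = 283 rad/s. t_p = π/ω_d = 0.0111 s.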